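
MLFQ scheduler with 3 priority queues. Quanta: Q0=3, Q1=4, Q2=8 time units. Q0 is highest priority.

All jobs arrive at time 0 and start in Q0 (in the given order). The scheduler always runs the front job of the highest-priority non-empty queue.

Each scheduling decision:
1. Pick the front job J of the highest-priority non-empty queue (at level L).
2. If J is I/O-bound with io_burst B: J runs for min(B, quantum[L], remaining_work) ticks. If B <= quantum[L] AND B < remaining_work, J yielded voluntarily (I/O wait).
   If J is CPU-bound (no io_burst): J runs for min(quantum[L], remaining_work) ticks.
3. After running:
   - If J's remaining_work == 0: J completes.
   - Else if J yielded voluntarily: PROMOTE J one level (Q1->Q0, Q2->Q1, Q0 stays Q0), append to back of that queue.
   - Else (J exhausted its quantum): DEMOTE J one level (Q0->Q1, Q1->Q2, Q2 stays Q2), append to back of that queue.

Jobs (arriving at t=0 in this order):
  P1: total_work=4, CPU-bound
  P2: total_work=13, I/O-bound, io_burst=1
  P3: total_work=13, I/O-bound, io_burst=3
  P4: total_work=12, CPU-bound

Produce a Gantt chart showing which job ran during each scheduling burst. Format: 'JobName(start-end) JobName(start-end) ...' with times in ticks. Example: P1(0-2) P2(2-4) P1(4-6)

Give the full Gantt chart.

Answer: P1(0-3) P2(3-4) P3(4-7) P4(7-10) P2(10-11) P3(11-14) P2(14-15) P3(15-18) P2(18-19) P3(19-22) P2(22-23) P3(23-24) P2(24-25) P2(25-26) P2(26-27) P2(27-28) P2(28-29) P2(29-30) P2(30-31) P2(31-32) P1(32-33) P4(33-37) P4(37-42)

Derivation:
t=0-3: P1@Q0 runs 3, rem=1, quantum used, demote→Q1. Q0=[P2,P3,P4] Q1=[P1] Q2=[]
t=3-4: P2@Q0 runs 1, rem=12, I/O yield, promote→Q0. Q0=[P3,P4,P2] Q1=[P1] Q2=[]
t=4-7: P3@Q0 runs 3, rem=10, I/O yield, promote→Q0. Q0=[P4,P2,P3] Q1=[P1] Q2=[]
t=7-10: P4@Q0 runs 3, rem=9, quantum used, demote→Q1. Q0=[P2,P3] Q1=[P1,P4] Q2=[]
t=10-11: P2@Q0 runs 1, rem=11, I/O yield, promote→Q0. Q0=[P3,P2] Q1=[P1,P4] Q2=[]
t=11-14: P3@Q0 runs 3, rem=7, I/O yield, promote→Q0. Q0=[P2,P3] Q1=[P1,P4] Q2=[]
t=14-15: P2@Q0 runs 1, rem=10, I/O yield, promote→Q0. Q0=[P3,P2] Q1=[P1,P4] Q2=[]
t=15-18: P3@Q0 runs 3, rem=4, I/O yield, promote→Q0. Q0=[P2,P3] Q1=[P1,P4] Q2=[]
t=18-19: P2@Q0 runs 1, rem=9, I/O yield, promote→Q0. Q0=[P3,P2] Q1=[P1,P4] Q2=[]
t=19-22: P3@Q0 runs 3, rem=1, I/O yield, promote→Q0. Q0=[P2,P3] Q1=[P1,P4] Q2=[]
t=22-23: P2@Q0 runs 1, rem=8, I/O yield, promote→Q0. Q0=[P3,P2] Q1=[P1,P4] Q2=[]
t=23-24: P3@Q0 runs 1, rem=0, completes. Q0=[P2] Q1=[P1,P4] Q2=[]
t=24-25: P2@Q0 runs 1, rem=7, I/O yield, promote→Q0. Q0=[P2] Q1=[P1,P4] Q2=[]
t=25-26: P2@Q0 runs 1, rem=6, I/O yield, promote→Q0. Q0=[P2] Q1=[P1,P4] Q2=[]
t=26-27: P2@Q0 runs 1, rem=5, I/O yield, promote→Q0. Q0=[P2] Q1=[P1,P4] Q2=[]
t=27-28: P2@Q0 runs 1, rem=4, I/O yield, promote→Q0. Q0=[P2] Q1=[P1,P4] Q2=[]
t=28-29: P2@Q0 runs 1, rem=3, I/O yield, promote→Q0. Q0=[P2] Q1=[P1,P4] Q2=[]
t=29-30: P2@Q0 runs 1, rem=2, I/O yield, promote→Q0. Q0=[P2] Q1=[P1,P4] Q2=[]
t=30-31: P2@Q0 runs 1, rem=1, I/O yield, promote→Q0. Q0=[P2] Q1=[P1,P4] Q2=[]
t=31-32: P2@Q0 runs 1, rem=0, completes. Q0=[] Q1=[P1,P4] Q2=[]
t=32-33: P1@Q1 runs 1, rem=0, completes. Q0=[] Q1=[P4] Q2=[]
t=33-37: P4@Q1 runs 4, rem=5, quantum used, demote→Q2. Q0=[] Q1=[] Q2=[P4]
t=37-42: P4@Q2 runs 5, rem=0, completes. Q0=[] Q1=[] Q2=[]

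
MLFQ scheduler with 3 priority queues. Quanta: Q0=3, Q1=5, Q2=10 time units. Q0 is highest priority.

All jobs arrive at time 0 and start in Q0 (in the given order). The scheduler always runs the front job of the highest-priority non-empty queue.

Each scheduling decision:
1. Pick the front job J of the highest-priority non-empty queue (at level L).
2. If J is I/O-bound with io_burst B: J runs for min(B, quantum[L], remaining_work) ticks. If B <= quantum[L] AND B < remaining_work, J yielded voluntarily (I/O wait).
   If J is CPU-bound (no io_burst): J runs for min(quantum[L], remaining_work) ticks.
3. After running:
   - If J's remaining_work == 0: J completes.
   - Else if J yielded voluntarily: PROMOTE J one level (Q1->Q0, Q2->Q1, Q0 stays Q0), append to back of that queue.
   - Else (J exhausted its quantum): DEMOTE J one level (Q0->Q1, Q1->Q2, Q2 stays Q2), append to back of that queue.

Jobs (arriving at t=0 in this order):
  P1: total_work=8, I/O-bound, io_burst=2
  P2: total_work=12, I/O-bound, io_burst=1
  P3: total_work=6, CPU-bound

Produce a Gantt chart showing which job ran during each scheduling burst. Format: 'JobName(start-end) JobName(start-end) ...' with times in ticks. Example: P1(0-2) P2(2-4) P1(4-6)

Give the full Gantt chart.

t=0-2: P1@Q0 runs 2, rem=6, I/O yield, promote→Q0. Q0=[P2,P3,P1] Q1=[] Q2=[]
t=2-3: P2@Q0 runs 1, rem=11, I/O yield, promote→Q0. Q0=[P3,P1,P2] Q1=[] Q2=[]
t=3-6: P3@Q0 runs 3, rem=3, quantum used, demote→Q1. Q0=[P1,P2] Q1=[P3] Q2=[]
t=6-8: P1@Q0 runs 2, rem=4, I/O yield, promote→Q0. Q0=[P2,P1] Q1=[P3] Q2=[]
t=8-9: P2@Q0 runs 1, rem=10, I/O yield, promote→Q0. Q0=[P1,P2] Q1=[P3] Q2=[]
t=9-11: P1@Q0 runs 2, rem=2, I/O yield, promote→Q0. Q0=[P2,P1] Q1=[P3] Q2=[]
t=11-12: P2@Q0 runs 1, rem=9, I/O yield, promote→Q0. Q0=[P1,P2] Q1=[P3] Q2=[]
t=12-14: P1@Q0 runs 2, rem=0, completes. Q0=[P2] Q1=[P3] Q2=[]
t=14-15: P2@Q0 runs 1, rem=8, I/O yield, promote→Q0. Q0=[P2] Q1=[P3] Q2=[]
t=15-16: P2@Q0 runs 1, rem=7, I/O yield, promote→Q0. Q0=[P2] Q1=[P3] Q2=[]
t=16-17: P2@Q0 runs 1, rem=6, I/O yield, promote→Q0. Q0=[P2] Q1=[P3] Q2=[]
t=17-18: P2@Q0 runs 1, rem=5, I/O yield, promote→Q0. Q0=[P2] Q1=[P3] Q2=[]
t=18-19: P2@Q0 runs 1, rem=4, I/O yield, promote→Q0. Q0=[P2] Q1=[P3] Q2=[]
t=19-20: P2@Q0 runs 1, rem=3, I/O yield, promote→Q0. Q0=[P2] Q1=[P3] Q2=[]
t=20-21: P2@Q0 runs 1, rem=2, I/O yield, promote→Q0. Q0=[P2] Q1=[P3] Q2=[]
t=21-22: P2@Q0 runs 1, rem=1, I/O yield, promote→Q0. Q0=[P2] Q1=[P3] Q2=[]
t=22-23: P2@Q0 runs 1, rem=0, completes. Q0=[] Q1=[P3] Q2=[]
t=23-26: P3@Q1 runs 3, rem=0, completes. Q0=[] Q1=[] Q2=[]

Answer: P1(0-2) P2(2-3) P3(3-6) P1(6-8) P2(8-9) P1(9-11) P2(11-12) P1(12-14) P2(14-15) P2(15-16) P2(16-17) P2(17-18) P2(18-19) P2(19-20) P2(20-21) P2(21-22) P2(22-23) P3(23-26)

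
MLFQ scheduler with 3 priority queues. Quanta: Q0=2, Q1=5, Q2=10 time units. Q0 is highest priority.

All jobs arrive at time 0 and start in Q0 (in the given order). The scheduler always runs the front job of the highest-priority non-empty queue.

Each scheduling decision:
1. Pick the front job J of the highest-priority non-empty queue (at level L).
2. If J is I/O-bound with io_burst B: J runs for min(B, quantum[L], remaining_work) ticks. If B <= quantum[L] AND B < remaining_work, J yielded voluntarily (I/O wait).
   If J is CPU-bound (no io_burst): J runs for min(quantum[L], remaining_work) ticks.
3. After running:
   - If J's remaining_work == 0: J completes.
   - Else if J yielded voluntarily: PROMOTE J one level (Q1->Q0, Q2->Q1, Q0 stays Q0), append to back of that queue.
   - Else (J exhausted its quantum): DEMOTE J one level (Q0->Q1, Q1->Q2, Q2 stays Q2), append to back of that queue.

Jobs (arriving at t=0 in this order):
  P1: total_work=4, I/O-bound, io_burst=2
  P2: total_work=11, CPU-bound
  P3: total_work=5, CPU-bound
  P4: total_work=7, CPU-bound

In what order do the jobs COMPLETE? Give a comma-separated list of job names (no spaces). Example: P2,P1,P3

Answer: P1,P3,P4,P2

Derivation:
t=0-2: P1@Q0 runs 2, rem=2, I/O yield, promote→Q0. Q0=[P2,P3,P4,P1] Q1=[] Q2=[]
t=2-4: P2@Q0 runs 2, rem=9, quantum used, demote→Q1. Q0=[P3,P4,P1] Q1=[P2] Q2=[]
t=4-6: P3@Q0 runs 2, rem=3, quantum used, demote→Q1. Q0=[P4,P1] Q1=[P2,P3] Q2=[]
t=6-8: P4@Q0 runs 2, rem=5, quantum used, demote→Q1. Q0=[P1] Q1=[P2,P3,P4] Q2=[]
t=8-10: P1@Q0 runs 2, rem=0, completes. Q0=[] Q1=[P2,P3,P4] Q2=[]
t=10-15: P2@Q1 runs 5, rem=4, quantum used, demote→Q2. Q0=[] Q1=[P3,P4] Q2=[P2]
t=15-18: P3@Q1 runs 3, rem=0, completes. Q0=[] Q1=[P4] Q2=[P2]
t=18-23: P4@Q1 runs 5, rem=0, completes. Q0=[] Q1=[] Q2=[P2]
t=23-27: P2@Q2 runs 4, rem=0, completes. Q0=[] Q1=[] Q2=[]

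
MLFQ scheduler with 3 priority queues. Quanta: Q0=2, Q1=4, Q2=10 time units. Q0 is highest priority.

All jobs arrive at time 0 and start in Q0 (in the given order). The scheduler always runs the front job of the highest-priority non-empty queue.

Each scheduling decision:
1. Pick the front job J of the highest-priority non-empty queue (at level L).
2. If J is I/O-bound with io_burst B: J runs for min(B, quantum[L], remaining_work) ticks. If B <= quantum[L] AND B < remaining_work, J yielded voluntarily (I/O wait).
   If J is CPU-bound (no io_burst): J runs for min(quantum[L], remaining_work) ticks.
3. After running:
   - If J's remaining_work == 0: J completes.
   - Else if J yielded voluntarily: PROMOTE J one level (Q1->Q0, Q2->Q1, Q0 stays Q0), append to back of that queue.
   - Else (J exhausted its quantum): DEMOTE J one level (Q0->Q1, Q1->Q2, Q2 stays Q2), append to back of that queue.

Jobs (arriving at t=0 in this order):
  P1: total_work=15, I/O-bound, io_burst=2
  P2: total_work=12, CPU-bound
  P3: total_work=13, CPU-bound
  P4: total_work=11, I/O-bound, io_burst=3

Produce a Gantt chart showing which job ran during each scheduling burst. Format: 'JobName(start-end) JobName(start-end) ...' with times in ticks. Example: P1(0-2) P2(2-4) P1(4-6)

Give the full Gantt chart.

t=0-2: P1@Q0 runs 2, rem=13, I/O yield, promote→Q0. Q0=[P2,P3,P4,P1] Q1=[] Q2=[]
t=2-4: P2@Q0 runs 2, rem=10, quantum used, demote→Q1. Q0=[P3,P4,P1] Q1=[P2] Q2=[]
t=4-6: P3@Q0 runs 2, rem=11, quantum used, demote→Q1. Q0=[P4,P1] Q1=[P2,P3] Q2=[]
t=6-8: P4@Q0 runs 2, rem=9, quantum used, demote→Q1. Q0=[P1] Q1=[P2,P3,P4] Q2=[]
t=8-10: P1@Q0 runs 2, rem=11, I/O yield, promote→Q0. Q0=[P1] Q1=[P2,P3,P4] Q2=[]
t=10-12: P1@Q0 runs 2, rem=9, I/O yield, promote→Q0. Q0=[P1] Q1=[P2,P3,P4] Q2=[]
t=12-14: P1@Q0 runs 2, rem=7, I/O yield, promote→Q0. Q0=[P1] Q1=[P2,P3,P4] Q2=[]
t=14-16: P1@Q0 runs 2, rem=5, I/O yield, promote→Q0. Q0=[P1] Q1=[P2,P3,P4] Q2=[]
t=16-18: P1@Q0 runs 2, rem=3, I/O yield, promote→Q0. Q0=[P1] Q1=[P2,P3,P4] Q2=[]
t=18-20: P1@Q0 runs 2, rem=1, I/O yield, promote→Q0. Q0=[P1] Q1=[P2,P3,P4] Q2=[]
t=20-21: P1@Q0 runs 1, rem=0, completes. Q0=[] Q1=[P2,P3,P4] Q2=[]
t=21-25: P2@Q1 runs 4, rem=6, quantum used, demote→Q2. Q0=[] Q1=[P3,P4] Q2=[P2]
t=25-29: P3@Q1 runs 4, rem=7, quantum used, demote→Q2. Q0=[] Q1=[P4] Q2=[P2,P3]
t=29-32: P4@Q1 runs 3, rem=6, I/O yield, promote→Q0. Q0=[P4] Q1=[] Q2=[P2,P3]
t=32-34: P4@Q0 runs 2, rem=4, quantum used, demote→Q1. Q0=[] Q1=[P4] Q2=[P2,P3]
t=34-37: P4@Q1 runs 3, rem=1, I/O yield, promote→Q0. Q0=[P4] Q1=[] Q2=[P2,P3]
t=37-38: P4@Q0 runs 1, rem=0, completes. Q0=[] Q1=[] Q2=[P2,P3]
t=38-44: P2@Q2 runs 6, rem=0, completes. Q0=[] Q1=[] Q2=[P3]
t=44-51: P3@Q2 runs 7, rem=0, completes. Q0=[] Q1=[] Q2=[]

Answer: P1(0-2) P2(2-4) P3(4-6) P4(6-8) P1(8-10) P1(10-12) P1(12-14) P1(14-16) P1(16-18) P1(18-20) P1(20-21) P2(21-25) P3(25-29) P4(29-32) P4(32-34) P4(34-37) P4(37-38) P2(38-44) P3(44-51)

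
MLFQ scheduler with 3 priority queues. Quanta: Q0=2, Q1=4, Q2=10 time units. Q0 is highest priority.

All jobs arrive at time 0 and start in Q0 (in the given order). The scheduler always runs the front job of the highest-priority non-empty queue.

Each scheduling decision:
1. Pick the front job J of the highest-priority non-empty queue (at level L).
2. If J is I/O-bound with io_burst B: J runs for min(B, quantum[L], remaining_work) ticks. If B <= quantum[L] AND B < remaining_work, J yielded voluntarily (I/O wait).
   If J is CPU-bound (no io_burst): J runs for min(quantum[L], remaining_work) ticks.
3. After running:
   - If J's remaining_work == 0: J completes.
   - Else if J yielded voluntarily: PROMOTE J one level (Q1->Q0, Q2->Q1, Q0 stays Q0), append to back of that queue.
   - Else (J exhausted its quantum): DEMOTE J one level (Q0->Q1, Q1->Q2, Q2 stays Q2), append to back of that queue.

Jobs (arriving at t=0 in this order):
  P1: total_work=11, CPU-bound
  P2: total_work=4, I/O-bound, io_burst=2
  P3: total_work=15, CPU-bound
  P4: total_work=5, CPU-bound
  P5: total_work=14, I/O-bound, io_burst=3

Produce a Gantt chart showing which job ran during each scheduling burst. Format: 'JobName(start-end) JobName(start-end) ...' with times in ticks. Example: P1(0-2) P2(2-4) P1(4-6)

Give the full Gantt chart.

t=0-2: P1@Q0 runs 2, rem=9, quantum used, demote→Q1. Q0=[P2,P3,P4,P5] Q1=[P1] Q2=[]
t=2-4: P2@Q0 runs 2, rem=2, I/O yield, promote→Q0. Q0=[P3,P4,P5,P2] Q1=[P1] Q2=[]
t=4-6: P3@Q0 runs 2, rem=13, quantum used, demote→Q1. Q0=[P4,P5,P2] Q1=[P1,P3] Q2=[]
t=6-8: P4@Q0 runs 2, rem=3, quantum used, demote→Q1. Q0=[P5,P2] Q1=[P1,P3,P4] Q2=[]
t=8-10: P5@Q0 runs 2, rem=12, quantum used, demote→Q1. Q0=[P2] Q1=[P1,P3,P4,P5] Q2=[]
t=10-12: P2@Q0 runs 2, rem=0, completes. Q0=[] Q1=[P1,P3,P4,P5] Q2=[]
t=12-16: P1@Q1 runs 4, rem=5, quantum used, demote→Q2. Q0=[] Q1=[P3,P4,P5] Q2=[P1]
t=16-20: P3@Q1 runs 4, rem=9, quantum used, demote→Q2. Q0=[] Q1=[P4,P5] Q2=[P1,P3]
t=20-23: P4@Q1 runs 3, rem=0, completes. Q0=[] Q1=[P5] Q2=[P1,P3]
t=23-26: P5@Q1 runs 3, rem=9, I/O yield, promote→Q0. Q0=[P5] Q1=[] Q2=[P1,P3]
t=26-28: P5@Q0 runs 2, rem=7, quantum used, demote→Q1. Q0=[] Q1=[P5] Q2=[P1,P3]
t=28-31: P5@Q1 runs 3, rem=4, I/O yield, promote→Q0. Q0=[P5] Q1=[] Q2=[P1,P3]
t=31-33: P5@Q0 runs 2, rem=2, quantum used, demote→Q1. Q0=[] Q1=[P5] Q2=[P1,P3]
t=33-35: P5@Q1 runs 2, rem=0, completes. Q0=[] Q1=[] Q2=[P1,P3]
t=35-40: P1@Q2 runs 5, rem=0, completes. Q0=[] Q1=[] Q2=[P3]
t=40-49: P3@Q2 runs 9, rem=0, completes. Q0=[] Q1=[] Q2=[]

Answer: P1(0-2) P2(2-4) P3(4-6) P4(6-8) P5(8-10) P2(10-12) P1(12-16) P3(16-20) P4(20-23) P5(23-26) P5(26-28) P5(28-31) P5(31-33) P5(33-35) P1(35-40) P3(40-49)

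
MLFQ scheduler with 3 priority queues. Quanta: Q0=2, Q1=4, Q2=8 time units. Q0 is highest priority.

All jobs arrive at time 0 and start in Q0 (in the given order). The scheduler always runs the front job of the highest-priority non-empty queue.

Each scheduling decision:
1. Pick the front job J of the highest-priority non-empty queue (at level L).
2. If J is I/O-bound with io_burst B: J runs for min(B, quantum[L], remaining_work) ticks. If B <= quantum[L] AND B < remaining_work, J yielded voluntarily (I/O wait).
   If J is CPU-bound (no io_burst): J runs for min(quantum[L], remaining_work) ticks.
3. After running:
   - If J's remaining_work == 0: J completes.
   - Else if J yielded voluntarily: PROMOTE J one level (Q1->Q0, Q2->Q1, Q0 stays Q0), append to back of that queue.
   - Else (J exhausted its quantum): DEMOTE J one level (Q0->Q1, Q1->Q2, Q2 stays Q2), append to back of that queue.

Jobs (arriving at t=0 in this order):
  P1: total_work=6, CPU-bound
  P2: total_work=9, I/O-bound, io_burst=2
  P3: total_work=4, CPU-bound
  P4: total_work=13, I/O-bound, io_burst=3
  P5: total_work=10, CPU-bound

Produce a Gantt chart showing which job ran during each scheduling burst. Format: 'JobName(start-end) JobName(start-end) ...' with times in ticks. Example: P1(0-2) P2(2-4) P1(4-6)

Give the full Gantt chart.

Answer: P1(0-2) P2(2-4) P3(4-6) P4(6-8) P5(8-10) P2(10-12) P2(12-14) P2(14-16) P2(16-17) P1(17-21) P3(21-23) P4(23-26) P4(26-28) P5(28-32) P4(32-35) P4(35-37) P4(37-38) P5(38-42)

Derivation:
t=0-2: P1@Q0 runs 2, rem=4, quantum used, demote→Q1. Q0=[P2,P3,P4,P5] Q1=[P1] Q2=[]
t=2-4: P2@Q0 runs 2, rem=7, I/O yield, promote→Q0. Q0=[P3,P4,P5,P2] Q1=[P1] Q2=[]
t=4-6: P3@Q0 runs 2, rem=2, quantum used, demote→Q1. Q0=[P4,P5,P2] Q1=[P1,P3] Q2=[]
t=6-8: P4@Q0 runs 2, rem=11, quantum used, demote→Q1. Q0=[P5,P2] Q1=[P1,P3,P4] Q2=[]
t=8-10: P5@Q0 runs 2, rem=8, quantum used, demote→Q1. Q0=[P2] Q1=[P1,P3,P4,P5] Q2=[]
t=10-12: P2@Q0 runs 2, rem=5, I/O yield, promote→Q0. Q0=[P2] Q1=[P1,P3,P4,P5] Q2=[]
t=12-14: P2@Q0 runs 2, rem=3, I/O yield, promote→Q0. Q0=[P2] Q1=[P1,P3,P4,P5] Q2=[]
t=14-16: P2@Q0 runs 2, rem=1, I/O yield, promote→Q0. Q0=[P2] Q1=[P1,P3,P4,P5] Q2=[]
t=16-17: P2@Q0 runs 1, rem=0, completes. Q0=[] Q1=[P1,P3,P4,P5] Q2=[]
t=17-21: P1@Q1 runs 4, rem=0, completes. Q0=[] Q1=[P3,P4,P5] Q2=[]
t=21-23: P3@Q1 runs 2, rem=0, completes. Q0=[] Q1=[P4,P5] Q2=[]
t=23-26: P4@Q1 runs 3, rem=8, I/O yield, promote→Q0. Q0=[P4] Q1=[P5] Q2=[]
t=26-28: P4@Q0 runs 2, rem=6, quantum used, demote→Q1. Q0=[] Q1=[P5,P4] Q2=[]
t=28-32: P5@Q1 runs 4, rem=4, quantum used, demote→Q2. Q0=[] Q1=[P4] Q2=[P5]
t=32-35: P4@Q1 runs 3, rem=3, I/O yield, promote→Q0. Q0=[P4] Q1=[] Q2=[P5]
t=35-37: P4@Q0 runs 2, rem=1, quantum used, demote→Q1. Q0=[] Q1=[P4] Q2=[P5]
t=37-38: P4@Q1 runs 1, rem=0, completes. Q0=[] Q1=[] Q2=[P5]
t=38-42: P5@Q2 runs 4, rem=0, completes. Q0=[] Q1=[] Q2=[]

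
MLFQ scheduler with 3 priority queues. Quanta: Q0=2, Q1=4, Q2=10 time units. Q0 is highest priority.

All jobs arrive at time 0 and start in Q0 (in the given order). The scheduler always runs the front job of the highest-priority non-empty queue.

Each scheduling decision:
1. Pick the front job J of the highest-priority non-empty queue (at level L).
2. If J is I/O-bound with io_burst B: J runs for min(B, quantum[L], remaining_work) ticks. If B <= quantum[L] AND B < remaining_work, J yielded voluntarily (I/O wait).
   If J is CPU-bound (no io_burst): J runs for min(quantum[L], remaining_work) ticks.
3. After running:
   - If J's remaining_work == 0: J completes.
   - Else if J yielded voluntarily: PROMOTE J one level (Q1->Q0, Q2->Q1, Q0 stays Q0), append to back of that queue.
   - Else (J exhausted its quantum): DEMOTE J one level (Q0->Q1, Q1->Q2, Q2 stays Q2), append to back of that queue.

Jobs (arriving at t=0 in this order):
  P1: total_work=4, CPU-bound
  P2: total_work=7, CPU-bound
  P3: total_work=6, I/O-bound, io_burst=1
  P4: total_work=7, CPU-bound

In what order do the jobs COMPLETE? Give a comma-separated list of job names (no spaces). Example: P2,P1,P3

t=0-2: P1@Q0 runs 2, rem=2, quantum used, demote→Q1. Q0=[P2,P3,P4] Q1=[P1] Q2=[]
t=2-4: P2@Q0 runs 2, rem=5, quantum used, demote→Q1. Q0=[P3,P4] Q1=[P1,P2] Q2=[]
t=4-5: P3@Q0 runs 1, rem=5, I/O yield, promote→Q0. Q0=[P4,P3] Q1=[P1,P2] Q2=[]
t=5-7: P4@Q0 runs 2, rem=5, quantum used, demote→Q1. Q0=[P3] Q1=[P1,P2,P4] Q2=[]
t=7-8: P3@Q0 runs 1, rem=4, I/O yield, promote→Q0. Q0=[P3] Q1=[P1,P2,P4] Q2=[]
t=8-9: P3@Q0 runs 1, rem=3, I/O yield, promote→Q0. Q0=[P3] Q1=[P1,P2,P4] Q2=[]
t=9-10: P3@Q0 runs 1, rem=2, I/O yield, promote→Q0. Q0=[P3] Q1=[P1,P2,P4] Q2=[]
t=10-11: P3@Q0 runs 1, rem=1, I/O yield, promote→Q0. Q0=[P3] Q1=[P1,P2,P4] Q2=[]
t=11-12: P3@Q0 runs 1, rem=0, completes. Q0=[] Q1=[P1,P2,P4] Q2=[]
t=12-14: P1@Q1 runs 2, rem=0, completes. Q0=[] Q1=[P2,P4] Q2=[]
t=14-18: P2@Q1 runs 4, rem=1, quantum used, demote→Q2. Q0=[] Q1=[P4] Q2=[P2]
t=18-22: P4@Q1 runs 4, rem=1, quantum used, demote→Q2. Q0=[] Q1=[] Q2=[P2,P4]
t=22-23: P2@Q2 runs 1, rem=0, completes. Q0=[] Q1=[] Q2=[P4]
t=23-24: P4@Q2 runs 1, rem=0, completes. Q0=[] Q1=[] Q2=[]

Answer: P3,P1,P2,P4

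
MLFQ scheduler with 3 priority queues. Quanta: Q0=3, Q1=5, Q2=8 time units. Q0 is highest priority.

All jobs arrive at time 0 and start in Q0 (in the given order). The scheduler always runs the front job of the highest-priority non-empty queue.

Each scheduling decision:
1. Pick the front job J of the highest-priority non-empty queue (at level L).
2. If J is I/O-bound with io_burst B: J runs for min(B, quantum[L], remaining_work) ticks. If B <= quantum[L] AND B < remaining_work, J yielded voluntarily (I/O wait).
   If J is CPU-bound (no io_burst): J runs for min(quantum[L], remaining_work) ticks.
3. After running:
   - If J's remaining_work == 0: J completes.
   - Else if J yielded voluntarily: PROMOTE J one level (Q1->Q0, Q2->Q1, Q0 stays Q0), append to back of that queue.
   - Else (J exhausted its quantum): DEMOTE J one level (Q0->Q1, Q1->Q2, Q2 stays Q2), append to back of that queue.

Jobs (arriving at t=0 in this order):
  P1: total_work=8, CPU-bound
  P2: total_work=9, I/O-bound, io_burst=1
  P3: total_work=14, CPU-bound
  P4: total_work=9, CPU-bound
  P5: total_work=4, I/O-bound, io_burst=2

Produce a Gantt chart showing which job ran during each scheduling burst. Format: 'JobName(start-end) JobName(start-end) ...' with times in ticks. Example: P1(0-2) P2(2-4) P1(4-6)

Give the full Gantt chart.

t=0-3: P1@Q0 runs 3, rem=5, quantum used, demote→Q1. Q0=[P2,P3,P4,P5] Q1=[P1] Q2=[]
t=3-4: P2@Q0 runs 1, rem=8, I/O yield, promote→Q0. Q0=[P3,P4,P5,P2] Q1=[P1] Q2=[]
t=4-7: P3@Q0 runs 3, rem=11, quantum used, demote→Q1. Q0=[P4,P5,P2] Q1=[P1,P3] Q2=[]
t=7-10: P4@Q0 runs 3, rem=6, quantum used, demote→Q1. Q0=[P5,P2] Q1=[P1,P3,P4] Q2=[]
t=10-12: P5@Q0 runs 2, rem=2, I/O yield, promote→Q0. Q0=[P2,P5] Q1=[P1,P3,P4] Q2=[]
t=12-13: P2@Q0 runs 1, rem=7, I/O yield, promote→Q0. Q0=[P5,P2] Q1=[P1,P3,P4] Q2=[]
t=13-15: P5@Q0 runs 2, rem=0, completes. Q0=[P2] Q1=[P1,P3,P4] Q2=[]
t=15-16: P2@Q0 runs 1, rem=6, I/O yield, promote→Q0. Q0=[P2] Q1=[P1,P3,P4] Q2=[]
t=16-17: P2@Q0 runs 1, rem=5, I/O yield, promote→Q0. Q0=[P2] Q1=[P1,P3,P4] Q2=[]
t=17-18: P2@Q0 runs 1, rem=4, I/O yield, promote→Q0. Q0=[P2] Q1=[P1,P3,P4] Q2=[]
t=18-19: P2@Q0 runs 1, rem=3, I/O yield, promote→Q0. Q0=[P2] Q1=[P1,P3,P4] Q2=[]
t=19-20: P2@Q0 runs 1, rem=2, I/O yield, promote→Q0. Q0=[P2] Q1=[P1,P3,P4] Q2=[]
t=20-21: P2@Q0 runs 1, rem=1, I/O yield, promote→Q0. Q0=[P2] Q1=[P1,P3,P4] Q2=[]
t=21-22: P2@Q0 runs 1, rem=0, completes. Q0=[] Q1=[P1,P3,P4] Q2=[]
t=22-27: P1@Q1 runs 5, rem=0, completes. Q0=[] Q1=[P3,P4] Q2=[]
t=27-32: P3@Q1 runs 5, rem=6, quantum used, demote→Q2. Q0=[] Q1=[P4] Q2=[P3]
t=32-37: P4@Q1 runs 5, rem=1, quantum used, demote→Q2. Q0=[] Q1=[] Q2=[P3,P4]
t=37-43: P3@Q2 runs 6, rem=0, completes. Q0=[] Q1=[] Q2=[P4]
t=43-44: P4@Q2 runs 1, rem=0, completes. Q0=[] Q1=[] Q2=[]

Answer: P1(0-3) P2(3-4) P3(4-7) P4(7-10) P5(10-12) P2(12-13) P5(13-15) P2(15-16) P2(16-17) P2(17-18) P2(18-19) P2(19-20) P2(20-21) P2(21-22) P1(22-27) P3(27-32) P4(32-37) P3(37-43) P4(43-44)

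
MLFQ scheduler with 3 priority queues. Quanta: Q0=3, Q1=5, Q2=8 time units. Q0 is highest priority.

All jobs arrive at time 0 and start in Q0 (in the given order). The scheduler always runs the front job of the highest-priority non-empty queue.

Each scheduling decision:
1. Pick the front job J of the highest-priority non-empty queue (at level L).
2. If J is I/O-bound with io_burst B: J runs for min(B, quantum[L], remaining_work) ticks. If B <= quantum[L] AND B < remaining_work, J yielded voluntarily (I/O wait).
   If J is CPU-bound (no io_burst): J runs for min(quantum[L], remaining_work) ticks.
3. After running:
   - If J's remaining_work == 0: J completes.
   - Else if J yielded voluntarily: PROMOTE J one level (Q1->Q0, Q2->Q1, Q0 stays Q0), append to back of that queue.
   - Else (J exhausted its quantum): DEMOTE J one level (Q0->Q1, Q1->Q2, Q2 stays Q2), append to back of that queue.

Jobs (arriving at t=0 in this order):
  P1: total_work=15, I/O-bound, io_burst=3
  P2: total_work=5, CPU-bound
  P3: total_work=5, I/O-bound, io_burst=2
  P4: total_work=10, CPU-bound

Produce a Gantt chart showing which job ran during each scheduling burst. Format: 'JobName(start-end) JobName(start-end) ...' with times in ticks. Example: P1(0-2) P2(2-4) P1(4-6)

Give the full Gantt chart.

t=0-3: P1@Q0 runs 3, rem=12, I/O yield, promote→Q0. Q0=[P2,P3,P4,P1] Q1=[] Q2=[]
t=3-6: P2@Q0 runs 3, rem=2, quantum used, demote→Q1. Q0=[P3,P4,P1] Q1=[P2] Q2=[]
t=6-8: P3@Q0 runs 2, rem=3, I/O yield, promote→Q0. Q0=[P4,P1,P3] Q1=[P2] Q2=[]
t=8-11: P4@Q0 runs 3, rem=7, quantum used, demote→Q1. Q0=[P1,P3] Q1=[P2,P4] Q2=[]
t=11-14: P1@Q0 runs 3, rem=9, I/O yield, promote→Q0. Q0=[P3,P1] Q1=[P2,P4] Q2=[]
t=14-16: P3@Q0 runs 2, rem=1, I/O yield, promote→Q0. Q0=[P1,P3] Q1=[P2,P4] Q2=[]
t=16-19: P1@Q0 runs 3, rem=6, I/O yield, promote→Q0. Q0=[P3,P1] Q1=[P2,P4] Q2=[]
t=19-20: P3@Q0 runs 1, rem=0, completes. Q0=[P1] Q1=[P2,P4] Q2=[]
t=20-23: P1@Q0 runs 3, rem=3, I/O yield, promote→Q0. Q0=[P1] Q1=[P2,P4] Q2=[]
t=23-26: P1@Q0 runs 3, rem=0, completes. Q0=[] Q1=[P2,P4] Q2=[]
t=26-28: P2@Q1 runs 2, rem=0, completes. Q0=[] Q1=[P4] Q2=[]
t=28-33: P4@Q1 runs 5, rem=2, quantum used, demote→Q2. Q0=[] Q1=[] Q2=[P4]
t=33-35: P4@Q2 runs 2, rem=0, completes. Q0=[] Q1=[] Q2=[]

Answer: P1(0-3) P2(3-6) P3(6-8) P4(8-11) P1(11-14) P3(14-16) P1(16-19) P3(19-20) P1(20-23) P1(23-26) P2(26-28) P4(28-33) P4(33-35)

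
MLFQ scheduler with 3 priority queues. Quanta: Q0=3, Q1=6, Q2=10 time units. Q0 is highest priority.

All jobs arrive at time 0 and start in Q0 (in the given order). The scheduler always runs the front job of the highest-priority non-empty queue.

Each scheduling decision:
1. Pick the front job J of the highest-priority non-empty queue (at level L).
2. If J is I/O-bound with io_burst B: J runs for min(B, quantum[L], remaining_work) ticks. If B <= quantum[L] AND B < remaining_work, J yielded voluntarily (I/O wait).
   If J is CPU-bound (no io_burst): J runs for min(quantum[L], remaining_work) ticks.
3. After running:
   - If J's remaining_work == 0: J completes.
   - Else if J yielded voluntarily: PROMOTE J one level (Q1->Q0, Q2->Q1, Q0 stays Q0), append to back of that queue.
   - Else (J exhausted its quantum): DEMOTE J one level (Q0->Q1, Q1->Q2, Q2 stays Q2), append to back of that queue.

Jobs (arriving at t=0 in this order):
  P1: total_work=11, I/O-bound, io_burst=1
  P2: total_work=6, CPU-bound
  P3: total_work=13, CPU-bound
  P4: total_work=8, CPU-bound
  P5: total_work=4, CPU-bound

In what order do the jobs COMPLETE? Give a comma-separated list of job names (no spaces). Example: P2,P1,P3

Answer: P1,P2,P4,P5,P3

Derivation:
t=0-1: P1@Q0 runs 1, rem=10, I/O yield, promote→Q0. Q0=[P2,P3,P4,P5,P1] Q1=[] Q2=[]
t=1-4: P2@Q0 runs 3, rem=3, quantum used, demote→Q1. Q0=[P3,P4,P5,P1] Q1=[P2] Q2=[]
t=4-7: P3@Q0 runs 3, rem=10, quantum used, demote→Q1. Q0=[P4,P5,P1] Q1=[P2,P3] Q2=[]
t=7-10: P4@Q0 runs 3, rem=5, quantum used, demote→Q1. Q0=[P5,P1] Q1=[P2,P3,P4] Q2=[]
t=10-13: P5@Q0 runs 3, rem=1, quantum used, demote→Q1. Q0=[P1] Q1=[P2,P3,P4,P5] Q2=[]
t=13-14: P1@Q0 runs 1, rem=9, I/O yield, promote→Q0. Q0=[P1] Q1=[P2,P3,P4,P5] Q2=[]
t=14-15: P1@Q0 runs 1, rem=8, I/O yield, promote→Q0. Q0=[P1] Q1=[P2,P3,P4,P5] Q2=[]
t=15-16: P1@Q0 runs 1, rem=7, I/O yield, promote→Q0. Q0=[P1] Q1=[P2,P3,P4,P5] Q2=[]
t=16-17: P1@Q0 runs 1, rem=6, I/O yield, promote→Q0. Q0=[P1] Q1=[P2,P3,P4,P5] Q2=[]
t=17-18: P1@Q0 runs 1, rem=5, I/O yield, promote→Q0. Q0=[P1] Q1=[P2,P3,P4,P5] Q2=[]
t=18-19: P1@Q0 runs 1, rem=4, I/O yield, promote→Q0. Q0=[P1] Q1=[P2,P3,P4,P5] Q2=[]
t=19-20: P1@Q0 runs 1, rem=3, I/O yield, promote→Q0. Q0=[P1] Q1=[P2,P3,P4,P5] Q2=[]
t=20-21: P1@Q0 runs 1, rem=2, I/O yield, promote→Q0. Q0=[P1] Q1=[P2,P3,P4,P5] Q2=[]
t=21-22: P1@Q0 runs 1, rem=1, I/O yield, promote→Q0. Q0=[P1] Q1=[P2,P3,P4,P5] Q2=[]
t=22-23: P1@Q0 runs 1, rem=0, completes. Q0=[] Q1=[P2,P3,P4,P5] Q2=[]
t=23-26: P2@Q1 runs 3, rem=0, completes. Q0=[] Q1=[P3,P4,P5] Q2=[]
t=26-32: P3@Q1 runs 6, rem=4, quantum used, demote→Q2. Q0=[] Q1=[P4,P5] Q2=[P3]
t=32-37: P4@Q1 runs 5, rem=0, completes. Q0=[] Q1=[P5] Q2=[P3]
t=37-38: P5@Q1 runs 1, rem=0, completes. Q0=[] Q1=[] Q2=[P3]
t=38-42: P3@Q2 runs 4, rem=0, completes. Q0=[] Q1=[] Q2=[]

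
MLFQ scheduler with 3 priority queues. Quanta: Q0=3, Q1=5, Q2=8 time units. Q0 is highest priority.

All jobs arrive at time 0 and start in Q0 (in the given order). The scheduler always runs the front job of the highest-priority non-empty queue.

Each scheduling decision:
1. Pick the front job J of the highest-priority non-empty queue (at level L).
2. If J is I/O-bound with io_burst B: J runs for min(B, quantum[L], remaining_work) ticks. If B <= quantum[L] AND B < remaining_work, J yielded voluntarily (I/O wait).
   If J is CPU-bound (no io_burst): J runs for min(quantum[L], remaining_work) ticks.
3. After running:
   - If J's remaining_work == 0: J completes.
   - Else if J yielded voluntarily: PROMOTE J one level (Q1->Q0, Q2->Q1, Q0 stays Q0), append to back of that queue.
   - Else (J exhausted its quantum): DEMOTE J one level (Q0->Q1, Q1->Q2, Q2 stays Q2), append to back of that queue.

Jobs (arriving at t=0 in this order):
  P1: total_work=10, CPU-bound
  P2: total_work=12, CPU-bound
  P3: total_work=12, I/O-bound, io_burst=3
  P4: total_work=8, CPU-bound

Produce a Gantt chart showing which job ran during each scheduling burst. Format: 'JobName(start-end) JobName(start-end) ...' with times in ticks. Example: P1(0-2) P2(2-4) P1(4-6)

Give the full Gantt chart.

Answer: P1(0-3) P2(3-6) P3(6-9) P4(9-12) P3(12-15) P3(15-18) P3(18-21) P1(21-26) P2(26-31) P4(31-36) P1(36-38) P2(38-42)

Derivation:
t=0-3: P1@Q0 runs 3, rem=7, quantum used, demote→Q1. Q0=[P2,P3,P4] Q1=[P1] Q2=[]
t=3-6: P2@Q0 runs 3, rem=9, quantum used, demote→Q1. Q0=[P3,P4] Q1=[P1,P2] Q2=[]
t=6-9: P3@Q0 runs 3, rem=9, I/O yield, promote→Q0. Q0=[P4,P3] Q1=[P1,P2] Q2=[]
t=9-12: P4@Q0 runs 3, rem=5, quantum used, demote→Q1. Q0=[P3] Q1=[P1,P2,P4] Q2=[]
t=12-15: P3@Q0 runs 3, rem=6, I/O yield, promote→Q0. Q0=[P3] Q1=[P1,P2,P4] Q2=[]
t=15-18: P3@Q0 runs 3, rem=3, I/O yield, promote→Q0. Q0=[P3] Q1=[P1,P2,P4] Q2=[]
t=18-21: P3@Q0 runs 3, rem=0, completes. Q0=[] Q1=[P1,P2,P4] Q2=[]
t=21-26: P1@Q1 runs 5, rem=2, quantum used, demote→Q2. Q0=[] Q1=[P2,P4] Q2=[P1]
t=26-31: P2@Q1 runs 5, rem=4, quantum used, demote→Q2. Q0=[] Q1=[P4] Q2=[P1,P2]
t=31-36: P4@Q1 runs 5, rem=0, completes. Q0=[] Q1=[] Q2=[P1,P2]
t=36-38: P1@Q2 runs 2, rem=0, completes. Q0=[] Q1=[] Q2=[P2]
t=38-42: P2@Q2 runs 4, rem=0, completes. Q0=[] Q1=[] Q2=[]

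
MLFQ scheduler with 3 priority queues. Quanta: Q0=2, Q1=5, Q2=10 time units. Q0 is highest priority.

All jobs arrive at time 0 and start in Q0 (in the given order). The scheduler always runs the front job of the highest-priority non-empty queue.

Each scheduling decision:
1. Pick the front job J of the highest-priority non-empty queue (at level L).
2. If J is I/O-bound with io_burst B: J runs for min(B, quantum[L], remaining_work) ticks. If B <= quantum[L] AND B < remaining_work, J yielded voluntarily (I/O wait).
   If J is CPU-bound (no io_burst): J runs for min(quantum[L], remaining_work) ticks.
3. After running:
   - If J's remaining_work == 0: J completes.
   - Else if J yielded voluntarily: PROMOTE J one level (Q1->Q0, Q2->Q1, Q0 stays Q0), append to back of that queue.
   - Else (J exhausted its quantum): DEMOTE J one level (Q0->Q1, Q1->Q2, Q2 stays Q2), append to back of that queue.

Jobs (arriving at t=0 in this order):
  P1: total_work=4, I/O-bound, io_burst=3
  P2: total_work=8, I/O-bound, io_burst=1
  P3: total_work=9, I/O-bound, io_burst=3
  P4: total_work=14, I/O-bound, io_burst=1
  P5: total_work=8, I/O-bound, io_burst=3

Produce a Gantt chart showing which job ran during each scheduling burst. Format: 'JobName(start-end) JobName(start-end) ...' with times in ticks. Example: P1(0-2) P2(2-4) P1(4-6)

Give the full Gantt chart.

t=0-2: P1@Q0 runs 2, rem=2, quantum used, demote→Q1. Q0=[P2,P3,P4,P5] Q1=[P1] Q2=[]
t=2-3: P2@Q0 runs 1, rem=7, I/O yield, promote→Q0. Q0=[P3,P4,P5,P2] Q1=[P1] Q2=[]
t=3-5: P3@Q0 runs 2, rem=7, quantum used, demote→Q1. Q0=[P4,P5,P2] Q1=[P1,P3] Q2=[]
t=5-6: P4@Q0 runs 1, rem=13, I/O yield, promote→Q0. Q0=[P5,P2,P4] Q1=[P1,P3] Q2=[]
t=6-8: P5@Q0 runs 2, rem=6, quantum used, demote→Q1. Q0=[P2,P4] Q1=[P1,P3,P5] Q2=[]
t=8-9: P2@Q0 runs 1, rem=6, I/O yield, promote→Q0. Q0=[P4,P2] Q1=[P1,P3,P5] Q2=[]
t=9-10: P4@Q0 runs 1, rem=12, I/O yield, promote→Q0. Q0=[P2,P4] Q1=[P1,P3,P5] Q2=[]
t=10-11: P2@Q0 runs 1, rem=5, I/O yield, promote→Q0. Q0=[P4,P2] Q1=[P1,P3,P5] Q2=[]
t=11-12: P4@Q0 runs 1, rem=11, I/O yield, promote→Q0. Q0=[P2,P4] Q1=[P1,P3,P5] Q2=[]
t=12-13: P2@Q0 runs 1, rem=4, I/O yield, promote→Q0. Q0=[P4,P2] Q1=[P1,P3,P5] Q2=[]
t=13-14: P4@Q0 runs 1, rem=10, I/O yield, promote→Q0. Q0=[P2,P4] Q1=[P1,P3,P5] Q2=[]
t=14-15: P2@Q0 runs 1, rem=3, I/O yield, promote→Q0. Q0=[P4,P2] Q1=[P1,P3,P5] Q2=[]
t=15-16: P4@Q0 runs 1, rem=9, I/O yield, promote→Q0. Q0=[P2,P4] Q1=[P1,P3,P5] Q2=[]
t=16-17: P2@Q0 runs 1, rem=2, I/O yield, promote→Q0. Q0=[P4,P2] Q1=[P1,P3,P5] Q2=[]
t=17-18: P4@Q0 runs 1, rem=8, I/O yield, promote→Q0. Q0=[P2,P4] Q1=[P1,P3,P5] Q2=[]
t=18-19: P2@Q0 runs 1, rem=1, I/O yield, promote→Q0. Q0=[P4,P2] Q1=[P1,P3,P5] Q2=[]
t=19-20: P4@Q0 runs 1, rem=7, I/O yield, promote→Q0. Q0=[P2,P4] Q1=[P1,P3,P5] Q2=[]
t=20-21: P2@Q0 runs 1, rem=0, completes. Q0=[P4] Q1=[P1,P3,P5] Q2=[]
t=21-22: P4@Q0 runs 1, rem=6, I/O yield, promote→Q0. Q0=[P4] Q1=[P1,P3,P5] Q2=[]
t=22-23: P4@Q0 runs 1, rem=5, I/O yield, promote→Q0. Q0=[P4] Q1=[P1,P3,P5] Q2=[]
t=23-24: P4@Q0 runs 1, rem=4, I/O yield, promote→Q0. Q0=[P4] Q1=[P1,P3,P5] Q2=[]
t=24-25: P4@Q0 runs 1, rem=3, I/O yield, promote→Q0. Q0=[P4] Q1=[P1,P3,P5] Q2=[]
t=25-26: P4@Q0 runs 1, rem=2, I/O yield, promote→Q0. Q0=[P4] Q1=[P1,P3,P5] Q2=[]
t=26-27: P4@Q0 runs 1, rem=1, I/O yield, promote→Q0. Q0=[P4] Q1=[P1,P3,P5] Q2=[]
t=27-28: P4@Q0 runs 1, rem=0, completes. Q0=[] Q1=[P1,P3,P5] Q2=[]
t=28-30: P1@Q1 runs 2, rem=0, completes. Q0=[] Q1=[P3,P5] Q2=[]
t=30-33: P3@Q1 runs 3, rem=4, I/O yield, promote→Q0. Q0=[P3] Q1=[P5] Q2=[]
t=33-35: P3@Q0 runs 2, rem=2, quantum used, demote→Q1. Q0=[] Q1=[P5,P3] Q2=[]
t=35-38: P5@Q1 runs 3, rem=3, I/O yield, promote→Q0. Q0=[P5] Q1=[P3] Q2=[]
t=38-40: P5@Q0 runs 2, rem=1, quantum used, demote→Q1. Q0=[] Q1=[P3,P5] Q2=[]
t=40-42: P3@Q1 runs 2, rem=0, completes. Q0=[] Q1=[P5] Q2=[]
t=42-43: P5@Q1 runs 1, rem=0, completes. Q0=[] Q1=[] Q2=[]

Answer: P1(0-2) P2(2-3) P3(3-5) P4(5-6) P5(6-8) P2(8-9) P4(9-10) P2(10-11) P4(11-12) P2(12-13) P4(13-14) P2(14-15) P4(15-16) P2(16-17) P4(17-18) P2(18-19) P4(19-20) P2(20-21) P4(21-22) P4(22-23) P4(23-24) P4(24-25) P4(25-26) P4(26-27) P4(27-28) P1(28-30) P3(30-33) P3(33-35) P5(35-38) P5(38-40) P3(40-42) P5(42-43)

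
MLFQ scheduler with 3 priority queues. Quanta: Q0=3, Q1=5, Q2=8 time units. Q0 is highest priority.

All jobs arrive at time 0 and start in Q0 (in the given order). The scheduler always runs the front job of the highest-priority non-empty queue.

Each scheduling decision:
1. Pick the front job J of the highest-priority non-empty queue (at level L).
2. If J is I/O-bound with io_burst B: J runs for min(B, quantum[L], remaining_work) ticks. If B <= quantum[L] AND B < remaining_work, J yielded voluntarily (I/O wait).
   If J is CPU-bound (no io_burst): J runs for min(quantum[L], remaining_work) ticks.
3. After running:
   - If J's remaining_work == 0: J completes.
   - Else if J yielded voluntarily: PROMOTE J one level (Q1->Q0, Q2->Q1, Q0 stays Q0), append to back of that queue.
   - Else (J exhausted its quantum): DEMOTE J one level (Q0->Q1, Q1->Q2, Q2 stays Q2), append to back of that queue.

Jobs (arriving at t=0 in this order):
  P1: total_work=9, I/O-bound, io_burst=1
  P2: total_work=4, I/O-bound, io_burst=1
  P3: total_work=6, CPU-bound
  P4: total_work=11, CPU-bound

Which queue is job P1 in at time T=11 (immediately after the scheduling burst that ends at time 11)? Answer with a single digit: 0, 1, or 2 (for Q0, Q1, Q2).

Answer: 0

Derivation:
t=0-1: P1@Q0 runs 1, rem=8, I/O yield, promote→Q0. Q0=[P2,P3,P4,P1] Q1=[] Q2=[]
t=1-2: P2@Q0 runs 1, rem=3, I/O yield, promote→Q0. Q0=[P3,P4,P1,P2] Q1=[] Q2=[]
t=2-5: P3@Q0 runs 3, rem=3, quantum used, demote→Q1. Q0=[P4,P1,P2] Q1=[P3] Q2=[]
t=5-8: P4@Q0 runs 3, rem=8, quantum used, demote→Q1. Q0=[P1,P2] Q1=[P3,P4] Q2=[]
t=8-9: P1@Q0 runs 1, rem=7, I/O yield, promote→Q0. Q0=[P2,P1] Q1=[P3,P4] Q2=[]
t=9-10: P2@Q0 runs 1, rem=2, I/O yield, promote→Q0. Q0=[P1,P2] Q1=[P3,P4] Q2=[]
t=10-11: P1@Q0 runs 1, rem=6, I/O yield, promote→Q0. Q0=[P2,P1] Q1=[P3,P4] Q2=[]
t=11-12: P2@Q0 runs 1, rem=1, I/O yield, promote→Q0. Q0=[P1,P2] Q1=[P3,P4] Q2=[]
t=12-13: P1@Q0 runs 1, rem=5, I/O yield, promote→Q0. Q0=[P2,P1] Q1=[P3,P4] Q2=[]
t=13-14: P2@Q0 runs 1, rem=0, completes. Q0=[P1] Q1=[P3,P4] Q2=[]
t=14-15: P1@Q0 runs 1, rem=4, I/O yield, promote→Q0. Q0=[P1] Q1=[P3,P4] Q2=[]
t=15-16: P1@Q0 runs 1, rem=3, I/O yield, promote→Q0. Q0=[P1] Q1=[P3,P4] Q2=[]
t=16-17: P1@Q0 runs 1, rem=2, I/O yield, promote→Q0. Q0=[P1] Q1=[P3,P4] Q2=[]
t=17-18: P1@Q0 runs 1, rem=1, I/O yield, promote→Q0. Q0=[P1] Q1=[P3,P4] Q2=[]
t=18-19: P1@Q0 runs 1, rem=0, completes. Q0=[] Q1=[P3,P4] Q2=[]
t=19-22: P3@Q1 runs 3, rem=0, completes. Q0=[] Q1=[P4] Q2=[]
t=22-27: P4@Q1 runs 5, rem=3, quantum used, demote→Q2. Q0=[] Q1=[] Q2=[P4]
t=27-30: P4@Q2 runs 3, rem=0, completes. Q0=[] Q1=[] Q2=[]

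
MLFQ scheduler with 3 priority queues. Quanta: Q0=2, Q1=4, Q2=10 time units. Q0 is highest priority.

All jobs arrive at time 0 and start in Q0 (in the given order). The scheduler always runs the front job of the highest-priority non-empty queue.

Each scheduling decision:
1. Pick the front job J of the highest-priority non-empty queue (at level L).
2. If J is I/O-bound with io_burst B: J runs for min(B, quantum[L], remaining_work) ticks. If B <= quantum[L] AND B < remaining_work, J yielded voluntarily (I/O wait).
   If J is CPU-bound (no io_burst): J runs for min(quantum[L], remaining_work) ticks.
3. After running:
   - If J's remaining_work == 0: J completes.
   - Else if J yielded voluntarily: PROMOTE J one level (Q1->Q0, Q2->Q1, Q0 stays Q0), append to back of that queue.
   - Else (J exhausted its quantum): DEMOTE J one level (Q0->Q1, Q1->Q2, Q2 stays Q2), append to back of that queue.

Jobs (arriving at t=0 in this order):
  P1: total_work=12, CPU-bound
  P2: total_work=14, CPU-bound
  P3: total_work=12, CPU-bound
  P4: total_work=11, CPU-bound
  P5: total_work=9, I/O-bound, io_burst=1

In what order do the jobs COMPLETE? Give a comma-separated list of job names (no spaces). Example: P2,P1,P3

Answer: P5,P1,P2,P3,P4

Derivation:
t=0-2: P1@Q0 runs 2, rem=10, quantum used, demote→Q1. Q0=[P2,P3,P4,P5] Q1=[P1] Q2=[]
t=2-4: P2@Q0 runs 2, rem=12, quantum used, demote→Q1. Q0=[P3,P4,P5] Q1=[P1,P2] Q2=[]
t=4-6: P3@Q0 runs 2, rem=10, quantum used, demote→Q1. Q0=[P4,P5] Q1=[P1,P2,P3] Q2=[]
t=6-8: P4@Q0 runs 2, rem=9, quantum used, demote→Q1. Q0=[P5] Q1=[P1,P2,P3,P4] Q2=[]
t=8-9: P5@Q0 runs 1, rem=8, I/O yield, promote→Q0. Q0=[P5] Q1=[P1,P2,P3,P4] Q2=[]
t=9-10: P5@Q0 runs 1, rem=7, I/O yield, promote→Q0. Q0=[P5] Q1=[P1,P2,P3,P4] Q2=[]
t=10-11: P5@Q0 runs 1, rem=6, I/O yield, promote→Q0. Q0=[P5] Q1=[P1,P2,P3,P4] Q2=[]
t=11-12: P5@Q0 runs 1, rem=5, I/O yield, promote→Q0. Q0=[P5] Q1=[P1,P2,P3,P4] Q2=[]
t=12-13: P5@Q0 runs 1, rem=4, I/O yield, promote→Q0. Q0=[P5] Q1=[P1,P2,P3,P4] Q2=[]
t=13-14: P5@Q0 runs 1, rem=3, I/O yield, promote→Q0. Q0=[P5] Q1=[P1,P2,P3,P4] Q2=[]
t=14-15: P5@Q0 runs 1, rem=2, I/O yield, promote→Q0. Q0=[P5] Q1=[P1,P2,P3,P4] Q2=[]
t=15-16: P5@Q0 runs 1, rem=1, I/O yield, promote→Q0. Q0=[P5] Q1=[P1,P2,P3,P4] Q2=[]
t=16-17: P5@Q0 runs 1, rem=0, completes. Q0=[] Q1=[P1,P2,P3,P4] Q2=[]
t=17-21: P1@Q1 runs 4, rem=6, quantum used, demote→Q2. Q0=[] Q1=[P2,P3,P4] Q2=[P1]
t=21-25: P2@Q1 runs 4, rem=8, quantum used, demote→Q2. Q0=[] Q1=[P3,P4] Q2=[P1,P2]
t=25-29: P3@Q1 runs 4, rem=6, quantum used, demote→Q2. Q0=[] Q1=[P4] Q2=[P1,P2,P3]
t=29-33: P4@Q1 runs 4, rem=5, quantum used, demote→Q2. Q0=[] Q1=[] Q2=[P1,P2,P3,P4]
t=33-39: P1@Q2 runs 6, rem=0, completes. Q0=[] Q1=[] Q2=[P2,P3,P4]
t=39-47: P2@Q2 runs 8, rem=0, completes. Q0=[] Q1=[] Q2=[P3,P4]
t=47-53: P3@Q2 runs 6, rem=0, completes. Q0=[] Q1=[] Q2=[P4]
t=53-58: P4@Q2 runs 5, rem=0, completes. Q0=[] Q1=[] Q2=[]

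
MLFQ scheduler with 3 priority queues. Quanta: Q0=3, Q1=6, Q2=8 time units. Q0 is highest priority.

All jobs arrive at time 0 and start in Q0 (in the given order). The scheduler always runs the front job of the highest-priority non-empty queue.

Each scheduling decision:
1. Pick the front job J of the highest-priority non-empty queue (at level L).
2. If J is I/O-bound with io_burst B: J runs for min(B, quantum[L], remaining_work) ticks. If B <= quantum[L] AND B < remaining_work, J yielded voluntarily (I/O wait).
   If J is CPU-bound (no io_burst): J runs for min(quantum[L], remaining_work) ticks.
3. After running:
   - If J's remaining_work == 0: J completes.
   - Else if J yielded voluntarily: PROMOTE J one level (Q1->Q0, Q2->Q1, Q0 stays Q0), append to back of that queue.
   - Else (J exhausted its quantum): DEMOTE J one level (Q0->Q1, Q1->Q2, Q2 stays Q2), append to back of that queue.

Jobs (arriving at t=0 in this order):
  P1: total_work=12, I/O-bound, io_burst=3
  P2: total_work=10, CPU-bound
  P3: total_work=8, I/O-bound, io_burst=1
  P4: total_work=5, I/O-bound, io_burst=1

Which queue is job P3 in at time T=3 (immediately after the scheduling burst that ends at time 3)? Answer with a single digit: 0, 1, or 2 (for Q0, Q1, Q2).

Answer: 0

Derivation:
t=0-3: P1@Q0 runs 3, rem=9, I/O yield, promote→Q0. Q0=[P2,P3,P4,P1] Q1=[] Q2=[]
t=3-6: P2@Q0 runs 3, rem=7, quantum used, demote→Q1. Q0=[P3,P4,P1] Q1=[P2] Q2=[]
t=6-7: P3@Q0 runs 1, rem=7, I/O yield, promote→Q0. Q0=[P4,P1,P3] Q1=[P2] Q2=[]
t=7-8: P4@Q0 runs 1, rem=4, I/O yield, promote→Q0. Q0=[P1,P3,P4] Q1=[P2] Q2=[]
t=8-11: P1@Q0 runs 3, rem=6, I/O yield, promote→Q0. Q0=[P3,P4,P1] Q1=[P2] Q2=[]
t=11-12: P3@Q0 runs 1, rem=6, I/O yield, promote→Q0. Q0=[P4,P1,P3] Q1=[P2] Q2=[]
t=12-13: P4@Q0 runs 1, rem=3, I/O yield, promote→Q0. Q0=[P1,P3,P4] Q1=[P2] Q2=[]
t=13-16: P1@Q0 runs 3, rem=3, I/O yield, promote→Q0. Q0=[P3,P4,P1] Q1=[P2] Q2=[]
t=16-17: P3@Q0 runs 1, rem=5, I/O yield, promote→Q0. Q0=[P4,P1,P3] Q1=[P2] Q2=[]
t=17-18: P4@Q0 runs 1, rem=2, I/O yield, promote→Q0. Q0=[P1,P3,P4] Q1=[P2] Q2=[]
t=18-21: P1@Q0 runs 3, rem=0, completes. Q0=[P3,P4] Q1=[P2] Q2=[]
t=21-22: P3@Q0 runs 1, rem=4, I/O yield, promote→Q0. Q0=[P4,P3] Q1=[P2] Q2=[]
t=22-23: P4@Q0 runs 1, rem=1, I/O yield, promote→Q0. Q0=[P3,P4] Q1=[P2] Q2=[]
t=23-24: P3@Q0 runs 1, rem=3, I/O yield, promote→Q0. Q0=[P4,P3] Q1=[P2] Q2=[]
t=24-25: P4@Q0 runs 1, rem=0, completes. Q0=[P3] Q1=[P2] Q2=[]
t=25-26: P3@Q0 runs 1, rem=2, I/O yield, promote→Q0. Q0=[P3] Q1=[P2] Q2=[]
t=26-27: P3@Q0 runs 1, rem=1, I/O yield, promote→Q0. Q0=[P3] Q1=[P2] Q2=[]
t=27-28: P3@Q0 runs 1, rem=0, completes. Q0=[] Q1=[P2] Q2=[]
t=28-34: P2@Q1 runs 6, rem=1, quantum used, demote→Q2. Q0=[] Q1=[] Q2=[P2]
t=34-35: P2@Q2 runs 1, rem=0, completes. Q0=[] Q1=[] Q2=[]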